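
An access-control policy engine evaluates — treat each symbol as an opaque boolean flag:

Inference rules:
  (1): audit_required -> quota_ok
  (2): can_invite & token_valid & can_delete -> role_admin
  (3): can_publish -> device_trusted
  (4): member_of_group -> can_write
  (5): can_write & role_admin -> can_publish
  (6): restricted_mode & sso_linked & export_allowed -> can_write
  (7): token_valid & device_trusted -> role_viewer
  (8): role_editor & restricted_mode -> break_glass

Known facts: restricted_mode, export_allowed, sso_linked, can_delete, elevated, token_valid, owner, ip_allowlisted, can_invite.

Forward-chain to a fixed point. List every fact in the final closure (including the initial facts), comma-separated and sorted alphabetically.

[1] (2) [can_invite & token_valid & can_delete -> role_admin]; (6) [restricted_mode & sso_linked & export_allowed -> can_write]. ⇒ new: role_admin, can_write.
[2] (5) [can_write & role_admin -> can_publish]. ⇒ new: can_publish.
[3] (3) [can_publish -> device_trusted]. ⇒ new: device_trusted.
[4] (7) [token_valid & device_trusted -> role_viewer]. ⇒ new: role_viewer.

can_delete, can_invite, can_publish, can_write, device_trusted, elevated, export_allowed, ip_allowlisted, owner, restricted_mode, role_admin, role_viewer, sso_linked, token_valid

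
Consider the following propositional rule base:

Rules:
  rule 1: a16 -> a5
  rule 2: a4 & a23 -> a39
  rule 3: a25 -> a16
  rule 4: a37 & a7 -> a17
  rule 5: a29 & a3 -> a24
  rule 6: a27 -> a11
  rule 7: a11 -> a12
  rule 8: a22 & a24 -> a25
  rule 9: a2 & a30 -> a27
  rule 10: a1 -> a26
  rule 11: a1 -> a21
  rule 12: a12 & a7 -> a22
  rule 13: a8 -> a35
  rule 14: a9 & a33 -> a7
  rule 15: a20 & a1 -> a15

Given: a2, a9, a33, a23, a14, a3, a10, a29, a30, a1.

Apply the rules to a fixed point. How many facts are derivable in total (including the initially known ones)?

Round 1: rule 5 [a29 & a3 -> a24]; rule 9 [a2 & a30 -> a27]; rule 10 [a1 -> a26]; rule 11 [a1 -> a21]; rule 14 [a9 & a33 -> a7]. New: a24, a27, a26, a21, a7.
Round 2: rule 6 [a27 -> a11]. New: a11.
Round 3: rule 7 [a11 -> a12]. New: a12.
Round 4: rule 12 [a12 & a7 -> a22]. New: a22.
Round 5: rule 8 [a22 & a24 -> a25]. New: a25.
Round 6: rule 3 [a25 -> a16]. New: a16.
Round 7: rule 1 [a16 -> a5]. New: a5.
Closure: {a1, a10, a11, a12, a14, a16, a2, a21, a22, a23, a24, a25, a26, a27, a29, a3, a30, a33, a5, a7, a9} — 21 facts.

21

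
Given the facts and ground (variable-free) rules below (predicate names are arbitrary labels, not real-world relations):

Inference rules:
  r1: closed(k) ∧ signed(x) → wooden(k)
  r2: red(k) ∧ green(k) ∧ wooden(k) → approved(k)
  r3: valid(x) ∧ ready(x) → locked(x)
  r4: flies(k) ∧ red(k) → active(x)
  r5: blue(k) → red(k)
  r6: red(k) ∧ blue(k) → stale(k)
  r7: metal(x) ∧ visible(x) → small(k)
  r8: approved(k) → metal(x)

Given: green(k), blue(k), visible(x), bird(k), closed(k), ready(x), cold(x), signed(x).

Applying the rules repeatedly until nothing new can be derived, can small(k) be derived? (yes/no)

Round 1 — r1, r5, derive wooden(k), red(k).
Round 2 — r2, r6, derive approved(k), stale(k).
Round 3 — r8, derive metal(x).
Round 4 — r7, derive small(k).
small(k) appears in round 4, so it is derivable.

yes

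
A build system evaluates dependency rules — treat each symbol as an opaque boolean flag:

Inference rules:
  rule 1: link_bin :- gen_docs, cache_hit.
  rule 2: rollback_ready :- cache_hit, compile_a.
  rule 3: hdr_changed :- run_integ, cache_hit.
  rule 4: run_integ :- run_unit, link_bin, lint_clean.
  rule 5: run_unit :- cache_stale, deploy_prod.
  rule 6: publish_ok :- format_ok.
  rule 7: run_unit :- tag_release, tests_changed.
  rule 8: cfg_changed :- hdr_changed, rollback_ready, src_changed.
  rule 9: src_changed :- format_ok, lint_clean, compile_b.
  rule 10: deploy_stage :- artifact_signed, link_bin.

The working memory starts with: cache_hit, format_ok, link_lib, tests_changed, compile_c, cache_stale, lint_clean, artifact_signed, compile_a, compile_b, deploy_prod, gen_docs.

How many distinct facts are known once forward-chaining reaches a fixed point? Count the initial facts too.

21

Round 1 — rule 1, rule 2, rule 5, rule 6, rule 9, derive link_bin, rollback_ready, run_unit, publish_ok, src_changed.
Round 2 — rule 4, rule 10, derive run_integ, deploy_stage.
Round 3 — rule 3, derive hdr_changed.
Round 4 — rule 8, derive cfg_changed.
Closure: {artifact_signed, cache_hit, cache_stale, cfg_changed, compile_a, compile_b, compile_c, deploy_prod, deploy_stage, format_ok, gen_docs, hdr_changed, link_bin, link_lib, lint_clean, publish_ok, rollback_ready, run_integ, run_unit, src_changed, tests_changed} — 21 facts.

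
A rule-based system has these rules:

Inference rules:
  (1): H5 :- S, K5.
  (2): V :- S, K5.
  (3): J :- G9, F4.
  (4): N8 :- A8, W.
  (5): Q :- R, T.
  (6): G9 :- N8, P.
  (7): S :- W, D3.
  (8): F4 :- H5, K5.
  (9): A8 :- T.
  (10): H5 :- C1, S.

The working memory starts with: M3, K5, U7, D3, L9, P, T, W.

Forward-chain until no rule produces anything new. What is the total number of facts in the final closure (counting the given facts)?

Round 1 fires (7), (9), giving S, A8.
Round 2 fires (1), (2), (4), giving H5, V, N8.
Round 3 fires (6), (8), giving G9, F4.
Round 4 fires (3), giving J.
Closure: {A8, D3, F4, G9, H5, J, K5, L9, M3, N8, P, S, T, U7, V, W} — 16 facts.

16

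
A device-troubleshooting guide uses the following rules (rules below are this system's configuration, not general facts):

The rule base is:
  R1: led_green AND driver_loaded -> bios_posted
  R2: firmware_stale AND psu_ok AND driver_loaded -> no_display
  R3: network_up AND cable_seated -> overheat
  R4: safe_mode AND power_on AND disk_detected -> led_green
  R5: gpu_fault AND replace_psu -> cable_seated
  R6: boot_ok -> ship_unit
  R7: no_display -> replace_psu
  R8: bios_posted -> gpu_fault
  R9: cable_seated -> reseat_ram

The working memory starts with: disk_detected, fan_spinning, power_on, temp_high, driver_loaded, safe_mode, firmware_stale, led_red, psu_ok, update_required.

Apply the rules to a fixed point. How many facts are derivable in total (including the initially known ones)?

[1] R2 [firmware_stale AND psu_ok AND driver_loaded -> no_display]; R4 [safe_mode AND power_on AND disk_detected -> led_green]. ⇒ new: no_display, led_green.
[2] R1 [led_green AND driver_loaded -> bios_posted]; R7 [no_display -> replace_psu]. ⇒ new: bios_posted, replace_psu.
[3] R8 [bios_posted -> gpu_fault]. ⇒ new: gpu_fault.
[4] R5 [gpu_fault AND replace_psu -> cable_seated]. ⇒ new: cable_seated.
[5] R9 [cable_seated -> reseat_ram]. ⇒ new: reseat_ram.
Closure: {bios_posted, cable_seated, disk_detected, driver_loaded, fan_spinning, firmware_stale, gpu_fault, led_green, led_red, no_display, power_on, psu_ok, replace_psu, reseat_ram, safe_mode, temp_high, update_required} — 17 facts.

17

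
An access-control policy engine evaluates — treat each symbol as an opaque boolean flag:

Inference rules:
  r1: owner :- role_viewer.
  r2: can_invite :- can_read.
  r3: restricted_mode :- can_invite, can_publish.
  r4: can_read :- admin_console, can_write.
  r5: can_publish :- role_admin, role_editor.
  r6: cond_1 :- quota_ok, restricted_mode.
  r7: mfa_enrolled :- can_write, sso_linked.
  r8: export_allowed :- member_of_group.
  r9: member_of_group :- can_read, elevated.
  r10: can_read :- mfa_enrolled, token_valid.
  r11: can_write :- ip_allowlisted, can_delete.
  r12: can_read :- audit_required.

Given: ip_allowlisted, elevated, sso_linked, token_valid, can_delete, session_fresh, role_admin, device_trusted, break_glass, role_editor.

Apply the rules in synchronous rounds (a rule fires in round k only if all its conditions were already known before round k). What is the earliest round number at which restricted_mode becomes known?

5

Round 1: r5 [can_publish :- role_admin, role_editor.]; r11 [can_write :- ip_allowlisted, can_delete.]. Adds can_publish, can_write.
Round 2: r7 [mfa_enrolled :- can_write, sso_linked.]. Adds mfa_enrolled.
Round 3: r10 [can_read :- mfa_enrolled, token_valid.]. Adds can_read.
Round 4: r2 [can_invite :- can_read.]; r9 [member_of_group :- can_read, elevated.]. Adds can_invite, member_of_group.
Round 5: r3 [restricted_mode :- can_invite, can_publish.]; r8 [export_allowed :- member_of_group.]. Adds restricted_mode, export_allowed.
restricted_mode first appears in round 5.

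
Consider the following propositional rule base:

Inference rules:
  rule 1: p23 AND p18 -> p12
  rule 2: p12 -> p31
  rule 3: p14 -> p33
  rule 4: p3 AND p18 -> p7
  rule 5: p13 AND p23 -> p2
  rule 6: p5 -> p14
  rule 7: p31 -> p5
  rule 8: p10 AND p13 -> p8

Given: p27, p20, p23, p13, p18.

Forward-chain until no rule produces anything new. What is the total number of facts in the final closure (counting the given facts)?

Round 1 fires rule 1, rule 5, giving p12, p2.
Round 2 fires rule 2, giving p31.
Round 3 fires rule 7, giving p5.
Round 4 fires rule 6, giving p14.
Round 5 fires rule 3, giving p33.
Closure: {p12, p13, p14, p18, p2, p20, p23, p27, p31, p33, p5} — 11 facts.

11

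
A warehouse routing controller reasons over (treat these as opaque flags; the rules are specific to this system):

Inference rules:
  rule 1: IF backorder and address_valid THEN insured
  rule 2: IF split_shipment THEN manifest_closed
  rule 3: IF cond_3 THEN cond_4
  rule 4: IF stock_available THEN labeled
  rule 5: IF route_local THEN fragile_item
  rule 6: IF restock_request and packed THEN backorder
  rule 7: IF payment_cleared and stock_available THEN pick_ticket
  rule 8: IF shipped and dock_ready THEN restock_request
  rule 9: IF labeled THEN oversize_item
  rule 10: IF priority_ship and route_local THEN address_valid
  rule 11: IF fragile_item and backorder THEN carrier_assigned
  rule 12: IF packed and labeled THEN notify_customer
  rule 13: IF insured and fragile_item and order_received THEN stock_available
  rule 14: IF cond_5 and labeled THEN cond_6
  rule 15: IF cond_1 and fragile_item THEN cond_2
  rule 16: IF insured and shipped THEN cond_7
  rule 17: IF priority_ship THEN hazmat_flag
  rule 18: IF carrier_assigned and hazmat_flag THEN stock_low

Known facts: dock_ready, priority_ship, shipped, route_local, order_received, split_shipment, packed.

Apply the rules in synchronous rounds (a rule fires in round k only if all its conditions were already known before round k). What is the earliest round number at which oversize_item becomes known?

6

[1] rule 2 [IF split_shipment THEN manifest_closed]; rule 5 [IF route_local THEN fragile_item]; rule 8 [IF shipped and dock_ready THEN restock_request]; rule 10 [IF priority_ship and route_local THEN address_valid]; rule 17 [IF priority_ship THEN hazmat_flag]. ⇒ new: manifest_closed, fragile_item, restock_request, address_valid, hazmat_flag.
[2] rule 6 [IF restock_request and packed THEN backorder]. ⇒ new: backorder.
[3] rule 1 [IF backorder and address_valid THEN insured]; rule 11 [IF fragile_item and backorder THEN carrier_assigned]. ⇒ new: insured, carrier_assigned.
[4] rule 13 [IF insured and fragile_item and order_received THEN stock_available]; rule 16 [IF insured and shipped THEN cond_7]; rule 18 [IF carrier_assigned and hazmat_flag THEN stock_low]. ⇒ new: stock_available, cond_7, stock_low.
[5] rule 4 [IF stock_available THEN labeled]. ⇒ new: labeled.
[6] rule 9 [IF labeled THEN oversize_item]; rule 12 [IF packed and labeled THEN notify_customer]. ⇒ new: oversize_item, notify_customer.
oversize_item first appears in round 6.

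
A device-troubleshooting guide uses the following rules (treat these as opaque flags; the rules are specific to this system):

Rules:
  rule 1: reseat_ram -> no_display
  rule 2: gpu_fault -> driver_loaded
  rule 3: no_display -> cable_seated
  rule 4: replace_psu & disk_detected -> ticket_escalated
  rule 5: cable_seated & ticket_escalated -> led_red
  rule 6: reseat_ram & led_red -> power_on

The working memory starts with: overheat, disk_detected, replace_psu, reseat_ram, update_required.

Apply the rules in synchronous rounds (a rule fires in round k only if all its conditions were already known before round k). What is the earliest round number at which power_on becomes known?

[1] rule 1 [reseat_ram -> no_display]; rule 4 [replace_psu & disk_detected -> ticket_escalated]. ⇒ new: no_display, ticket_escalated.
[2] rule 3 [no_display -> cable_seated]. ⇒ new: cable_seated.
[3] rule 5 [cable_seated & ticket_escalated -> led_red]. ⇒ new: led_red.
[4] rule 6 [reseat_ram & led_red -> power_on]. ⇒ new: power_on.
power_on first appears in round 4.

4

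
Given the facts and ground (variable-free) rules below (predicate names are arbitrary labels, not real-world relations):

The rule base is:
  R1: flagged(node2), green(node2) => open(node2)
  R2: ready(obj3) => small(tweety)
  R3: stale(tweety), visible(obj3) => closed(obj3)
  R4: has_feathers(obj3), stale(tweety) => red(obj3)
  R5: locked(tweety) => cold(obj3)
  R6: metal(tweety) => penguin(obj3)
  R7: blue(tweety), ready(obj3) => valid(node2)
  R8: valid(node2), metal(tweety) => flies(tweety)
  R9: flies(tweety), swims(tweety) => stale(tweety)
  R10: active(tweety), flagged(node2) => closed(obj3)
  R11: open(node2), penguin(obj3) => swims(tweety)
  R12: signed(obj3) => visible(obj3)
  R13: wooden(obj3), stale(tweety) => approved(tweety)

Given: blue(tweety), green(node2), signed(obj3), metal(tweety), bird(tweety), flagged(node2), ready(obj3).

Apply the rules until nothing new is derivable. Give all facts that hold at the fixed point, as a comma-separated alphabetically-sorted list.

Round 1: R1 [flagged(node2), green(node2) => open(node2)]; R2 [ready(obj3) => small(tweety)]; R6 [metal(tweety) => penguin(obj3)]; R7 [blue(tweety), ready(obj3) => valid(node2)]; R12 [signed(obj3) => visible(obj3)]. Adds open(node2), small(tweety), penguin(obj3), valid(node2), visible(obj3).
Round 2: R8 [valid(node2), metal(tweety) => flies(tweety)]; R11 [open(node2), penguin(obj3) => swims(tweety)]. Adds flies(tweety), swims(tweety).
Round 3: R9 [flies(tweety), swims(tweety) => stale(tweety)]. Adds stale(tweety).
Round 4: R3 [stale(tweety), visible(obj3) => closed(obj3)]. Adds closed(obj3).

bird(tweety), blue(tweety), closed(obj3), flagged(node2), flies(tweety), green(node2), metal(tweety), open(node2), penguin(obj3), ready(obj3), signed(obj3), small(tweety), stale(tweety), swims(tweety), valid(node2), visible(obj3)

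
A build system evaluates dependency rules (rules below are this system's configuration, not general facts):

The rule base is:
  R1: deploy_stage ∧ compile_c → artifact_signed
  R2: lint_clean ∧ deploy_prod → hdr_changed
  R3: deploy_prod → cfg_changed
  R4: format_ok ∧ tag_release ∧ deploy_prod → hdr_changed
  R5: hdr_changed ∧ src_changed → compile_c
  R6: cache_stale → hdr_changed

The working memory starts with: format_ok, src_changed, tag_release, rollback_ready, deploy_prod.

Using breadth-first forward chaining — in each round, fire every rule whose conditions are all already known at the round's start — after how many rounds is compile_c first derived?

2

Round 1: R3 [deploy_prod → cfg_changed]; R4 [format_ok ∧ tag_release ∧ deploy_prod → hdr_changed]. New: cfg_changed, hdr_changed.
Round 2: R5 [hdr_changed ∧ src_changed → compile_c]. New: compile_c.
compile_c first appears in round 2.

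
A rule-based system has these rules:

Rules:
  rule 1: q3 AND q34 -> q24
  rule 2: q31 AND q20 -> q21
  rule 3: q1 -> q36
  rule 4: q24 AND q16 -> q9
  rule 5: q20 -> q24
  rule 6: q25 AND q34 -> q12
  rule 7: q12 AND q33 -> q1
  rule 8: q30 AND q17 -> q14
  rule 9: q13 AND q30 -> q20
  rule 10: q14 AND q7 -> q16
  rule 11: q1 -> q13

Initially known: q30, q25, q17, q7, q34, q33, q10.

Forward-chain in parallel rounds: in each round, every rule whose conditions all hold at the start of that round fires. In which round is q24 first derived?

5

Round 1: rule 6 [q25 AND q34 -> q12]; rule 8 [q30 AND q17 -> q14]. New: q12, q14.
Round 2: rule 7 [q12 AND q33 -> q1]; rule 10 [q14 AND q7 -> q16]. New: q1, q16.
Round 3: rule 3 [q1 -> q36]; rule 11 [q1 -> q13]. New: q36, q13.
Round 4: rule 9 [q13 AND q30 -> q20]. New: q20.
Round 5: rule 5 [q20 -> q24]. New: q24.
q24 first appears in round 5.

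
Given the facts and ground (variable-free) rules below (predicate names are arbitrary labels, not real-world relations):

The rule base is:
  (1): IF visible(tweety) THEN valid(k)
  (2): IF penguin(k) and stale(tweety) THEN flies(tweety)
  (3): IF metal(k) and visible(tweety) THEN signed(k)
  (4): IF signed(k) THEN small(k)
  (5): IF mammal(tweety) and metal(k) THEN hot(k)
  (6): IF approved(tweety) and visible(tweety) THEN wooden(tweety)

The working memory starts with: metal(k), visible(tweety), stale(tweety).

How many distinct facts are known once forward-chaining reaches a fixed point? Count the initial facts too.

6

Round 1 — (1), (3), derive valid(k), signed(k).
Round 2 — (4), derive small(k).
Closure: {metal(k), signed(k), small(k), stale(tweety), valid(k), visible(tweety)} — 6 facts.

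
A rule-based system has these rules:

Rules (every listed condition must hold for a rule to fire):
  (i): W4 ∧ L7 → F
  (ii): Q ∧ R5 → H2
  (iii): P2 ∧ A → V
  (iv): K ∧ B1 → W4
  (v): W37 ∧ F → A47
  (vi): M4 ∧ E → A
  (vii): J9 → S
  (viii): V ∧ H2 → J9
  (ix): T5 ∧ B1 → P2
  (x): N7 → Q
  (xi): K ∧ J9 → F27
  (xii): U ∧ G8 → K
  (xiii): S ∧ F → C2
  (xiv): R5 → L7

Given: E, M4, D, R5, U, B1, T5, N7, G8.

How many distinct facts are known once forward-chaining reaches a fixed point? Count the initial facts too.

Round 1: (vi) [M4 ∧ E → A]; (ix) [T5 ∧ B1 → P2]; (x) [N7 → Q]; (xii) [U ∧ G8 → K]; (xiv) [R5 → L7]. Adds A, P2, Q, K, L7.
Round 2: (ii) [Q ∧ R5 → H2]; (iii) [P2 ∧ A → V]; (iv) [K ∧ B1 → W4]. Adds H2, V, W4.
Round 3: (i) [W4 ∧ L7 → F]; (viii) [V ∧ H2 → J9]. Adds F, J9.
Round 4: (vii) [J9 → S]; (xi) [K ∧ J9 → F27]. Adds S, F27.
Round 5: (xiii) [S ∧ F → C2]. Adds C2.
Closure: {A, B1, C2, D, E, F, F27, G8, H2, J9, K, L7, M4, N7, P2, Q, R5, S, T5, U, V, W4} — 22 facts.

22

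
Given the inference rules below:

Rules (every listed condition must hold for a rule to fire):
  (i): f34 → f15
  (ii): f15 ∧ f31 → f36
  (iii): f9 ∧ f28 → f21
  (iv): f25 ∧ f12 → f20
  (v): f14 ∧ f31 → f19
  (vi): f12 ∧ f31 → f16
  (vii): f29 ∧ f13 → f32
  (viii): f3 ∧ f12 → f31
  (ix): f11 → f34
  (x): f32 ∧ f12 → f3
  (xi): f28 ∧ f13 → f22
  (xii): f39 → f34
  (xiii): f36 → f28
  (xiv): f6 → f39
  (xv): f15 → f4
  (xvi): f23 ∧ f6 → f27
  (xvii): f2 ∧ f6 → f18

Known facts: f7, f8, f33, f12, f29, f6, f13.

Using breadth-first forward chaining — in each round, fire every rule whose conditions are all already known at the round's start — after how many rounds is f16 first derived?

Round 1 — (vii), (xiv), derive f32, f39.
Round 2 — (x), (xii), derive f3, f34.
Round 3 — (i), (viii), derive f15, f31.
Round 4 — (ii), (vi), (xv), derive f36, f16, f4.
f16 first appears in round 4.

4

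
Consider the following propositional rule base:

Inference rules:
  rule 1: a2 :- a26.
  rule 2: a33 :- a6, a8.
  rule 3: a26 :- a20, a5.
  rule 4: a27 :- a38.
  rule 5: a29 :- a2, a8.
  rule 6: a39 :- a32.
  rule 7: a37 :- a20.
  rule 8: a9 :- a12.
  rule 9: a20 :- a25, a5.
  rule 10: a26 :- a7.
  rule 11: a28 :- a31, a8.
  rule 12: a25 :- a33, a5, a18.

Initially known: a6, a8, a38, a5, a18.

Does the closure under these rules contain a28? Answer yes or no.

Round 1 fires rule 2, rule 4, giving a33, a27.
Round 2 fires rule 12, giving a25.
Round 3 fires rule 9, giving a20.
Round 4 fires rule 3, rule 7, giving a26, a37.
Round 5 fires rule 1, giving a2.
Round 6 fires rule 5, giving a29.
Fixed point reached. a28 is concluded only by rule 11; rule 11 needs a31 (never derived).

no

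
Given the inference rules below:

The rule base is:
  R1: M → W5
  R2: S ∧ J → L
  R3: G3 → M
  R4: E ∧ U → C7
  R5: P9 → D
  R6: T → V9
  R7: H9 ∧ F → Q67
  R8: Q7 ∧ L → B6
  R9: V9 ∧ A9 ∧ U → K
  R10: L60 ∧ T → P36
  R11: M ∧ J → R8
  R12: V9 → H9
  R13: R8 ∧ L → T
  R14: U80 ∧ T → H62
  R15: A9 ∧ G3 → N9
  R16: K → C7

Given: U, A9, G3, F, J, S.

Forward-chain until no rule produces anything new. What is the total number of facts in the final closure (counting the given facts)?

[1] R2 [S ∧ J → L]; R3 [G3 → M]; R15 [A9 ∧ G3 → N9]. ⇒ new: L, M, N9.
[2] R1 [M → W5]; R11 [M ∧ J → R8]. ⇒ new: W5, R8.
[3] R13 [R8 ∧ L → T]. ⇒ new: T.
[4] R6 [T → V9]. ⇒ new: V9.
[5] R9 [V9 ∧ A9 ∧ U → K]; R12 [V9 → H9]. ⇒ new: K, H9.
[6] R7 [H9 ∧ F → Q67]; R16 [K → C7]. ⇒ new: Q67, C7.
Closure: {A9, C7, F, G3, H9, J, K, L, M, N9, Q67, R8, S, T, U, V9, W5} — 17 facts.

17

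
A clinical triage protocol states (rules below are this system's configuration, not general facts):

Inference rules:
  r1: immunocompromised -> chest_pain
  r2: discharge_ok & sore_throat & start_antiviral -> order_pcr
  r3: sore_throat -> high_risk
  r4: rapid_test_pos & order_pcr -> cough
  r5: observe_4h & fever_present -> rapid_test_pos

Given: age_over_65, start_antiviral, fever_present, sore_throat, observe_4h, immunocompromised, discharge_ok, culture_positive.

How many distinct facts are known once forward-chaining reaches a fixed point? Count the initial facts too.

13

Round 1 fires r1, r2, r3, r5, giving chest_pain, order_pcr, high_risk, rapid_test_pos.
Round 2 fires r4, giving cough.
Closure: {age_over_65, chest_pain, cough, culture_positive, discharge_ok, fever_present, high_risk, immunocompromised, observe_4h, order_pcr, rapid_test_pos, sore_throat, start_antiviral} — 13 facts.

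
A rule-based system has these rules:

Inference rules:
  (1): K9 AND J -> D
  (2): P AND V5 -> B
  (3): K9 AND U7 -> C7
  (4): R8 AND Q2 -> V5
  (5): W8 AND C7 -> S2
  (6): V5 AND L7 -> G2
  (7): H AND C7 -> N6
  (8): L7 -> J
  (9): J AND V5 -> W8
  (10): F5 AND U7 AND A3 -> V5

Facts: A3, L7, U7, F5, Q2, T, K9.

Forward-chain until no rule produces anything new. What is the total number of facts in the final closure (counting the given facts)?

14

Round 1 fires (3), (8), (10), giving C7, J, V5.
Round 2 fires (1), (6), (9), giving D, G2, W8.
Round 3 fires (5), giving S2.
Closure: {A3, C7, D, F5, G2, J, K9, L7, Q2, S2, T, U7, V5, W8} — 14 facts.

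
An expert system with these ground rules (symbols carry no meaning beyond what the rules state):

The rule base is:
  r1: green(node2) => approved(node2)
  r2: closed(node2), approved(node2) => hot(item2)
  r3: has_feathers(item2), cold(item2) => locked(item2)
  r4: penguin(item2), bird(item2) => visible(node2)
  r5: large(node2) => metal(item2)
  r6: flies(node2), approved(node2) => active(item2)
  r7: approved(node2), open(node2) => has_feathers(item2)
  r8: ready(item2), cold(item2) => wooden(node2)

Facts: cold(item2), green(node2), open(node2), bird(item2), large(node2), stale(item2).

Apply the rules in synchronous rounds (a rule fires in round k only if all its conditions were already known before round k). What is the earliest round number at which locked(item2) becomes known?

3

Round 1 — r1, r5, derive approved(node2), metal(item2).
Round 2 — r7, derive has_feathers(item2).
Round 3 — r3, derive locked(item2).
locked(item2) first appears in round 3.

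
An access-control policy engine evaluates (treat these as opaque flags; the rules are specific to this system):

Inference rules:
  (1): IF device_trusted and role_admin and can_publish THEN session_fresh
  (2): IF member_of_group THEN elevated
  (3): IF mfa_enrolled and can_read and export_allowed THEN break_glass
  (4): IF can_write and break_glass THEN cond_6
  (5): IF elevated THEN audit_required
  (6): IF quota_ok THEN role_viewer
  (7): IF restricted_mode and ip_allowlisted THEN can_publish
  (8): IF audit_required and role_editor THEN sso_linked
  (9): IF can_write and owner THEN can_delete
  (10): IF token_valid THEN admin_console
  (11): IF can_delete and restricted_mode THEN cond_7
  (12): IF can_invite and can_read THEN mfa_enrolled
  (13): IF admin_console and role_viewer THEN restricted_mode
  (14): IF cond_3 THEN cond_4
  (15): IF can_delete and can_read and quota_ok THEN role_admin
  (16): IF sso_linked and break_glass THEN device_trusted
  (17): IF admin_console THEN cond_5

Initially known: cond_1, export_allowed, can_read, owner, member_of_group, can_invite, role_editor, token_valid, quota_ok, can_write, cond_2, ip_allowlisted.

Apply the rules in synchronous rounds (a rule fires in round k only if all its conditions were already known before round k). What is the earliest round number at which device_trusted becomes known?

4

Round 1 fires (2), (6), (9), (10), (12), giving elevated, role_viewer, can_delete, admin_console, mfa_enrolled.
Round 2 fires (3), (5), (13), (15), (17), giving break_glass, audit_required, restricted_mode, role_admin, cond_5.
Round 3 fires (4), (7), (8), (11), giving cond_6, can_publish, sso_linked, cond_7.
Round 4 fires (16), giving device_trusted.
device_trusted first appears in round 4.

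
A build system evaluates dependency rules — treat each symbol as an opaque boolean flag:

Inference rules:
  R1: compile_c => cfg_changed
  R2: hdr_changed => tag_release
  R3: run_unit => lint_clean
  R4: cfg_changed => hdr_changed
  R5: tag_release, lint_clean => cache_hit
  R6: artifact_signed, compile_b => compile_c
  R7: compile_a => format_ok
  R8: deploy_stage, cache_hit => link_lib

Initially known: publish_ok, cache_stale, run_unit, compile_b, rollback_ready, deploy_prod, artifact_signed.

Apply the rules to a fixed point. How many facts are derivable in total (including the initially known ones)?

13

Round 1 fires R3, R6, giving lint_clean, compile_c.
Round 2 fires R1, giving cfg_changed.
Round 3 fires R4, giving hdr_changed.
Round 4 fires R2, giving tag_release.
Round 5 fires R5, giving cache_hit.
Closure: {artifact_signed, cache_hit, cache_stale, cfg_changed, compile_b, compile_c, deploy_prod, hdr_changed, lint_clean, publish_ok, rollback_ready, run_unit, tag_release} — 13 facts.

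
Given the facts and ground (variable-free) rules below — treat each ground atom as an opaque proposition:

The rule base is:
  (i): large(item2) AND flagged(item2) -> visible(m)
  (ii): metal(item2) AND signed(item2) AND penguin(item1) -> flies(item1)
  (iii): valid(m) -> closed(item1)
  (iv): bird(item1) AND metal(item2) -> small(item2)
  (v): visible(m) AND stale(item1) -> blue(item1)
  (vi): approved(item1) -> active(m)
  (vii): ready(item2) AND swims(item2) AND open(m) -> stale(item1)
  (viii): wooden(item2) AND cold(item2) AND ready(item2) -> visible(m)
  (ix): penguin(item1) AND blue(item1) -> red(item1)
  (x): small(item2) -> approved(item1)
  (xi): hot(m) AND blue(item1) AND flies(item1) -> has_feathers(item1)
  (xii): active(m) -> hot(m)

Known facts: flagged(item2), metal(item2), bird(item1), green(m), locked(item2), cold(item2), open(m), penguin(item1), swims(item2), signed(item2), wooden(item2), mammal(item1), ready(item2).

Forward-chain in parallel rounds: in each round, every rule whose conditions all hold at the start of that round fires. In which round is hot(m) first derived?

Round 1: (ii) [metal(item2) AND signed(item2) AND penguin(item1) -> flies(item1)]; (iv) [bird(item1) AND metal(item2) -> small(item2)]; (vii) [ready(item2) AND swims(item2) AND open(m) -> stale(item1)]; (viii) [wooden(item2) AND cold(item2) AND ready(item2) -> visible(m)]. New: flies(item1), small(item2), stale(item1), visible(m).
Round 2: (v) [visible(m) AND stale(item1) -> blue(item1)]; (x) [small(item2) -> approved(item1)]. New: blue(item1), approved(item1).
Round 3: (vi) [approved(item1) -> active(m)]; (ix) [penguin(item1) AND blue(item1) -> red(item1)]. New: active(m), red(item1).
Round 4: (xii) [active(m) -> hot(m)]. New: hot(m).
hot(m) first appears in round 4.

4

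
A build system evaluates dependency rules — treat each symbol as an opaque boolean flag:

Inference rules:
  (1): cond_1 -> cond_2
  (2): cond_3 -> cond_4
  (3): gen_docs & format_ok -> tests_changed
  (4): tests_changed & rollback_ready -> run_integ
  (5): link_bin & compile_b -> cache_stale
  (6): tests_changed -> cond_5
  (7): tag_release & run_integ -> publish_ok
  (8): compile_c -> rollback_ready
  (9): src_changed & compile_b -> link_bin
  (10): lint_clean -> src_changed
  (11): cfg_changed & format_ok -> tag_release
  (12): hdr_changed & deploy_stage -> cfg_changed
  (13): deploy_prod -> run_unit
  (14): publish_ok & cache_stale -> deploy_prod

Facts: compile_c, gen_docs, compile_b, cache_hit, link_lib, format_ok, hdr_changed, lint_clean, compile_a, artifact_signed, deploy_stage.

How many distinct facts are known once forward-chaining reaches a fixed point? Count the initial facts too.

Round 1: (3) [gen_docs & format_ok -> tests_changed]; (8) [compile_c -> rollback_ready]; (10) [lint_clean -> src_changed]; (12) [hdr_changed & deploy_stage -> cfg_changed]. New: tests_changed, rollback_ready, src_changed, cfg_changed.
Round 2: (4) [tests_changed & rollback_ready -> run_integ]; (6) [tests_changed -> cond_5]; (9) [src_changed & compile_b -> link_bin]; (11) [cfg_changed & format_ok -> tag_release]. New: run_integ, cond_5, link_bin, tag_release.
Round 3: (5) [link_bin & compile_b -> cache_stale]; (7) [tag_release & run_integ -> publish_ok]. New: cache_stale, publish_ok.
Round 4: (14) [publish_ok & cache_stale -> deploy_prod]. New: deploy_prod.
Round 5: (13) [deploy_prod -> run_unit]. New: run_unit.
Closure: {artifact_signed, cache_hit, cache_stale, cfg_changed, compile_a, compile_b, compile_c, cond_5, deploy_prod, deploy_stage, format_ok, gen_docs, hdr_changed, link_bin, link_lib, lint_clean, publish_ok, rollback_ready, run_integ, run_unit, src_changed, tag_release, tests_changed} — 23 facts.

23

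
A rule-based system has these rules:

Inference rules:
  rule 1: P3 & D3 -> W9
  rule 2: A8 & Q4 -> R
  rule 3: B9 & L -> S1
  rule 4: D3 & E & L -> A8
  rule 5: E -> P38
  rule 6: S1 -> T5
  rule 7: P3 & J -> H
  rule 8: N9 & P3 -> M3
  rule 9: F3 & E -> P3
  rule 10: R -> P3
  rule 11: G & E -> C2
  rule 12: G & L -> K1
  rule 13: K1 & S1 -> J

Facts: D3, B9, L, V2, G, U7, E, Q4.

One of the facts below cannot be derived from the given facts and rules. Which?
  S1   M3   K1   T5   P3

M3

[1] rule 3 [B9 & L -> S1]; rule 4 [D3 & E & L -> A8]; rule 5 [E -> P38]; rule 11 [G & E -> C2]; rule 12 [G & L -> K1]. ⇒ new: S1, A8, P38, C2, K1.
[2] rule 2 [A8 & Q4 -> R]; rule 6 [S1 -> T5]; rule 13 [K1 & S1 -> J]. ⇒ new: R, T5, J.
[3] rule 10 [R -> P3]. ⇒ new: P3.
[4] rule 1 [P3 & D3 -> W9]; rule 7 [P3 & J -> H]. ⇒ new: W9, H.
Derived: T5 (round 2), K1 (round 1), S1 (round 1), P3 (round 3). M3 never appears in any round.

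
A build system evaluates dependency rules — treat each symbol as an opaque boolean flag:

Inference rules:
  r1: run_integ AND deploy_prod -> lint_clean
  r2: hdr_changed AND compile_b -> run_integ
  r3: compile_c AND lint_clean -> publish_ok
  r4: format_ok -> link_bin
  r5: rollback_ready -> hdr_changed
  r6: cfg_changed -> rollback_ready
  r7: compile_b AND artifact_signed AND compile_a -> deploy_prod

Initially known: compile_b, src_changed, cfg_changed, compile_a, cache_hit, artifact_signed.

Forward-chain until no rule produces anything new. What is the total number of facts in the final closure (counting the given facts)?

Round 1 fires r6, r7, giving rollback_ready, deploy_prod.
Round 2 fires r5, giving hdr_changed.
Round 3 fires r2, giving run_integ.
Round 4 fires r1, giving lint_clean.
Closure: {artifact_signed, cache_hit, cfg_changed, compile_a, compile_b, deploy_prod, hdr_changed, lint_clean, rollback_ready, run_integ, src_changed} — 11 facts.

11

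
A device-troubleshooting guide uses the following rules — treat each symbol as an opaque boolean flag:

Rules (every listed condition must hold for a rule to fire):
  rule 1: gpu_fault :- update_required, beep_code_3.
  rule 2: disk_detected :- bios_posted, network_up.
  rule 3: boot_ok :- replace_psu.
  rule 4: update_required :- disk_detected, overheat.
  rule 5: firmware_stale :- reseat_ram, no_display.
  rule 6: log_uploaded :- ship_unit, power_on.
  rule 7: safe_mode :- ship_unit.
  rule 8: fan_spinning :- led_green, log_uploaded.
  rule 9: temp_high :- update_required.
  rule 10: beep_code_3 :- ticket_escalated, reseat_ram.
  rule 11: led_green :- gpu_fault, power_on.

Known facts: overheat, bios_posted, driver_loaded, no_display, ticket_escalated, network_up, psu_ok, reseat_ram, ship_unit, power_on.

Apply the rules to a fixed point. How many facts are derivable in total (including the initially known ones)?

20

Round 1: rule 2 [disk_detected :- bios_posted, network_up.]; rule 5 [firmware_stale :- reseat_ram, no_display.]; rule 6 [log_uploaded :- ship_unit, power_on.]; rule 7 [safe_mode :- ship_unit.]; rule 10 [beep_code_3 :- ticket_escalated, reseat_ram.]. Adds disk_detected, firmware_stale, log_uploaded, safe_mode, beep_code_3.
Round 2: rule 4 [update_required :- disk_detected, overheat.]. Adds update_required.
Round 3: rule 1 [gpu_fault :- update_required, beep_code_3.]; rule 9 [temp_high :- update_required.]. Adds gpu_fault, temp_high.
Round 4: rule 11 [led_green :- gpu_fault, power_on.]. Adds led_green.
Round 5: rule 8 [fan_spinning :- led_green, log_uploaded.]. Adds fan_spinning.
Closure: {beep_code_3, bios_posted, disk_detected, driver_loaded, fan_spinning, firmware_stale, gpu_fault, led_green, log_uploaded, network_up, no_display, overheat, power_on, psu_ok, reseat_ram, safe_mode, ship_unit, temp_high, ticket_escalated, update_required} — 20 facts.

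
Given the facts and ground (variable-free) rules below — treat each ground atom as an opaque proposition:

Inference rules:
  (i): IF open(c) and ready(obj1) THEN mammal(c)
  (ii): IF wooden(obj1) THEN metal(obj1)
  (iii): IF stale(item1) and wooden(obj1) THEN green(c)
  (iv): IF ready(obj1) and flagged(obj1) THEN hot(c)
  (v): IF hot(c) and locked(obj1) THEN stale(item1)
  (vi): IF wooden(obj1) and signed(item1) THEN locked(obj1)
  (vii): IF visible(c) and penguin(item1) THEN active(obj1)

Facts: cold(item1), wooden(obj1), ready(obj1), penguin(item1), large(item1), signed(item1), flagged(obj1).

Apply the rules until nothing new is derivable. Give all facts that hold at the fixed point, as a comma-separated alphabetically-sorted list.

Round 1: (ii) [IF wooden(obj1) THEN metal(obj1)]; (iv) [IF ready(obj1) and flagged(obj1) THEN hot(c)]; (vi) [IF wooden(obj1) and signed(item1) THEN locked(obj1)]. New: metal(obj1), hot(c), locked(obj1).
Round 2: (v) [IF hot(c) and locked(obj1) THEN stale(item1)]. New: stale(item1).
Round 3: (iii) [IF stale(item1) and wooden(obj1) THEN green(c)]. New: green(c).

cold(item1), flagged(obj1), green(c), hot(c), large(item1), locked(obj1), metal(obj1), penguin(item1), ready(obj1), signed(item1), stale(item1), wooden(obj1)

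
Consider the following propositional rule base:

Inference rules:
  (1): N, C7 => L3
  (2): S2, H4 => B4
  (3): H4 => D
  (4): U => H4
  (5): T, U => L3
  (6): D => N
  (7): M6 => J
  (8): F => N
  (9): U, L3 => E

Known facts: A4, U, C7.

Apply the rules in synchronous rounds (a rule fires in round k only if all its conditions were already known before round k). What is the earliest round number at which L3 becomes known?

4

[1] (4) [U => H4]. ⇒ new: H4.
[2] (3) [H4 => D]. ⇒ new: D.
[3] (6) [D => N]. ⇒ new: N.
[4] (1) [N, C7 => L3]. ⇒ new: L3.
L3 first appears in round 4.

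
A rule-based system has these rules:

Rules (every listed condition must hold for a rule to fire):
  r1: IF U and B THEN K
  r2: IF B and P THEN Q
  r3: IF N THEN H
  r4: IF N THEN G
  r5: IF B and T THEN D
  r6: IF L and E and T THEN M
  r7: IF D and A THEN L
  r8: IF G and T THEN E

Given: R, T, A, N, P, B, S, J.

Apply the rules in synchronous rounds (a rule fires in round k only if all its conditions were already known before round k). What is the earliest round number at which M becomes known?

Round 1 fires r2, r3, r4, r5, giving Q, H, G, D.
Round 2 fires r7, r8, giving L, E.
Round 3 fires r6, giving M.
M first appears in round 3.

3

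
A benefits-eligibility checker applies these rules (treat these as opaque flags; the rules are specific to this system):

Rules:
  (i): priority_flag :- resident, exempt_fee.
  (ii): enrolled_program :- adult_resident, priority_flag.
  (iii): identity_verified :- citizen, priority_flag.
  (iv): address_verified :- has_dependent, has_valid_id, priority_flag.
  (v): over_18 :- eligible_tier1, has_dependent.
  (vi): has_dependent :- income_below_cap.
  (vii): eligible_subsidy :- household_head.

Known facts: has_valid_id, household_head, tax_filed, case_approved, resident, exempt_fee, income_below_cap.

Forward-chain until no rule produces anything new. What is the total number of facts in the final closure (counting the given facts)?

11

Round 1: (i) [priority_flag :- resident, exempt_fee.]; (vi) [has_dependent :- income_below_cap.]; (vii) [eligible_subsidy :- household_head.]. Adds priority_flag, has_dependent, eligible_subsidy.
Round 2: (iv) [address_verified :- has_dependent, has_valid_id, priority_flag.]. Adds address_verified.
Closure: {address_verified, case_approved, eligible_subsidy, exempt_fee, has_dependent, has_valid_id, household_head, income_below_cap, priority_flag, resident, tax_filed} — 11 facts.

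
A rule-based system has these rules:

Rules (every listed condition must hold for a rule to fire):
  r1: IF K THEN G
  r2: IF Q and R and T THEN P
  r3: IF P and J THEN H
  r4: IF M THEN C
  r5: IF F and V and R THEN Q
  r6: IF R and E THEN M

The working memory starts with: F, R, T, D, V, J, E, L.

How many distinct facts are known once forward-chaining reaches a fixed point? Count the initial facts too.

13

Round 1: r5 [IF F and V and R THEN Q]; r6 [IF R and E THEN M]. New: Q, M.
Round 2: r2 [IF Q and R and T THEN P]; r4 [IF M THEN C]. New: P, C.
Round 3: r3 [IF P and J THEN H]. New: H.
Closure: {C, D, E, F, H, J, L, M, P, Q, R, T, V} — 13 facts.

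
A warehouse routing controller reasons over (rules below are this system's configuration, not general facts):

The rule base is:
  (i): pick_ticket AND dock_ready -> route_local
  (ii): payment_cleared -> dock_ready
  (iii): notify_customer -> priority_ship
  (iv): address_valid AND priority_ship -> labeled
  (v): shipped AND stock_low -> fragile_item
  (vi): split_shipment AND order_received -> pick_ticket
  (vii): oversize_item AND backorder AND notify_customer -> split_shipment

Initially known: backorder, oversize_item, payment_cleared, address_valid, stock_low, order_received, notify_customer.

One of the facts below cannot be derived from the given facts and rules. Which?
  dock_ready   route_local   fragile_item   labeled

Round 1: (ii) [payment_cleared -> dock_ready]; (iii) [notify_customer -> priority_ship]; (vii) [oversize_item AND backorder AND notify_customer -> split_shipment]. Adds dock_ready, priority_ship, split_shipment.
Round 2: (iv) [address_valid AND priority_ship -> labeled]; (vi) [split_shipment AND order_received -> pick_ticket]. Adds labeled, pick_ticket.
Round 3: (i) [pick_ticket AND dock_ready -> route_local]. Adds route_local.
Derived: labeled (round 2), route_local (round 3), dock_ready (round 1). fragile_item never appears in any round.

fragile_item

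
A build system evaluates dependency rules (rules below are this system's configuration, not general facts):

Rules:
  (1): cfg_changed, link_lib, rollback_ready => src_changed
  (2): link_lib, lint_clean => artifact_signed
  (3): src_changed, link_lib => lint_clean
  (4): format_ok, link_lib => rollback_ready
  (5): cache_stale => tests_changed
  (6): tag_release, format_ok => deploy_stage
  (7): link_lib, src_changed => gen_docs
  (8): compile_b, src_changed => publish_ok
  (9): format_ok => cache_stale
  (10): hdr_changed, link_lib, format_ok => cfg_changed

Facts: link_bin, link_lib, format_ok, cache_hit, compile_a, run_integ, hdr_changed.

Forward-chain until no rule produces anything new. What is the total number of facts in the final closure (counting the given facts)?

15

Round 1: (4) [format_ok, link_lib => rollback_ready]; (9) [format_ok => cache_stale]; (10) [hdr_changed, link_lib, format_ok => cfg_changed]. Adds rollback_ready, cache_stale, cfg_changed.
Round 2: (1) [cfg_changed, link_lib, rollback_ready => src_changed]; (5) [cache_stale => tests_changed]. Adds src_changed, tests_changed.
Round 3: (3) [src_changed, link_lib => lint_clean]; (7) [link_lib, src_changed => gen_docs]. Adds lint_clean, gen_docs.
Round 4: (2) [link_lib, lint_clean => artifact_signed]. Adds artifact_signed.
Closure: {artifact_signed, cache_hit, cache_stale, cfg_changed, compile_a, format_ok, gen_docs, hdr_changed, link_bin, link_lib, lint_clean, rollback_ready, run_integ, src_changed, tests_changed} — 15 facts.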